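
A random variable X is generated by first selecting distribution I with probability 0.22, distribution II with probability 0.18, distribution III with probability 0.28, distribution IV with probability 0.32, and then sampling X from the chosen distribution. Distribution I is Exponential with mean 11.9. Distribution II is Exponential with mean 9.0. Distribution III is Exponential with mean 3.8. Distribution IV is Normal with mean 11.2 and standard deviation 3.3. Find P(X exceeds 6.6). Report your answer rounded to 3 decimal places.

Conditional on each component, P(X > 6.6): I: 0.574289; II: 0.480305; III: 0.176076; IV: 0.918332.
By total probability, P(X > 6.6) = 0.22·0.574289 + 0.18·0.480305 + 0.28·0.176076 + 0.32·0.918332 = 0.555966.

0.556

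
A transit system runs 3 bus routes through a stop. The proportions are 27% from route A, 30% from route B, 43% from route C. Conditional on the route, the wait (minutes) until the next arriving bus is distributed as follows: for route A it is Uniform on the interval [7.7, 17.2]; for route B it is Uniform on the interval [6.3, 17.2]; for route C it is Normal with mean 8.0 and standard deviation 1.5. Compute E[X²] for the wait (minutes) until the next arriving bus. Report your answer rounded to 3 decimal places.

For each component E[X²] = Var + (mean)², giving A: 162.523; B: 147.963; C: 66.25.
Overall E[X²] = 0.27·162.523 + 0.3·147.963 + 0.43·66.25 = 116.758.

116.758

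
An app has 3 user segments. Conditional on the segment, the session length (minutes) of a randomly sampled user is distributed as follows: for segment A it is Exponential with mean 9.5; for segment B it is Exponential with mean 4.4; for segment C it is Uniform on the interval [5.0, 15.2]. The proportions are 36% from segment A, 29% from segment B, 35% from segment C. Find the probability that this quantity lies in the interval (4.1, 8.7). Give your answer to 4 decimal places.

Conditional on each segment, P(4.1 < X < 8.7): A: 0.249282; B: 0.255391; C: 0.362745.
By total probability, P(4.1 < X < 8.7) = 0.36·0.249282 + 0.29·0.255391 + 0.35·0.362745 = 0.290766.

0.2908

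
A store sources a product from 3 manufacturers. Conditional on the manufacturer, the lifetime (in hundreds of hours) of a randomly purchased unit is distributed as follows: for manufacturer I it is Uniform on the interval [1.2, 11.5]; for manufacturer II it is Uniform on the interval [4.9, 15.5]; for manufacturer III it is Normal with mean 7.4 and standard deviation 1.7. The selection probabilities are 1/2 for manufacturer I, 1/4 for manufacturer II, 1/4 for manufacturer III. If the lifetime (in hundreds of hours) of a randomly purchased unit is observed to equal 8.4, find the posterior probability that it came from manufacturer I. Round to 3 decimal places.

0.400

Likelihoods f(8.4 | ·): I: 0.0970874; II: 0.0943396; III: 0.197389.
Posterior ∝ prior × likelihood. Numerator for I: 0.5·0.0970874 = 0.0485437.
Normalizing constant: 0.5·0.0970874 + 0.25·0.0943396 + 0.25·0.197389 = 0.121476.
P(I | observation) = 0.0485437 / 0.121476 = 0.399616.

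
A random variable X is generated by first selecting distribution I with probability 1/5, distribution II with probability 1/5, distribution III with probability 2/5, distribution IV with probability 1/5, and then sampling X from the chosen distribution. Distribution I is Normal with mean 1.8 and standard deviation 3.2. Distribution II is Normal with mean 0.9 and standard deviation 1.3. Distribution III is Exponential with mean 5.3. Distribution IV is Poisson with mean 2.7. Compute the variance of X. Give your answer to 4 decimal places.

17.4260

Per component, I: μ=1.8, E[X²]=13.48; II: μ=0.9, E[X²]=2.5; III: μ=5.3, E[X²]=56.18; IV: μ=2.7, E[X²]=9.99.
E[X] = 0.2·1.8 + 0.2·0.9 + 0.4·5.3 + 0.2·2.7 = 3.2.
E[X²] = 0.2·13.48 + 0.2·2.5 + 0.4·56.18 + 0.2·9.99 = 27.666.
Var(X) = E[X²] − (E[X])² = 27.666 − 10.24 = 17.426.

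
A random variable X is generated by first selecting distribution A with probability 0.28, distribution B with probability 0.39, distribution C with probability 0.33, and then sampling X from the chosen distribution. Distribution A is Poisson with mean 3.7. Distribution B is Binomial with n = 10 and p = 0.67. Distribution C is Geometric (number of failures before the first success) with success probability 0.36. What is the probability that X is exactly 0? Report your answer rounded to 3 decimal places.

Conditional on each component, P(X = 0): A: 0.0247235; B: 1.53158e-05; C: 0.36.
By total probability, P(X = 0) = 0.28·0.0247235 + 0.39·1.53158e-05 + 0.33·0.36 = 0.125729.

0.126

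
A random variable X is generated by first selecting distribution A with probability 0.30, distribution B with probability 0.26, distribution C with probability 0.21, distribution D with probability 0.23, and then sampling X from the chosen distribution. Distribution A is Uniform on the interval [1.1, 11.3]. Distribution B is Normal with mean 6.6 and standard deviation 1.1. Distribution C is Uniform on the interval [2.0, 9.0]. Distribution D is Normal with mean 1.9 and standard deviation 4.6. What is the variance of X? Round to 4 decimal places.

Per component, A: μ=6.2, E[X²]=47.11; B: μ=6.6, E[X²]=44.77; C: μ=5.5, E[X²]=34.3333; D: μ=1.9, E[X²]=24.77.
E[X] = 0.3·6.2 + 0.26·6.6 + 0.21·5.5 + 0.23·1.9 = 5.168.
E[X²] = 0.3·47.11 + 0.26·44.77 + 0.21·34.3333 + 0.23·24.77 = 38.6803.
Var(X) = E[X²] − (E[X])² = 38.6803 − 26.7082 = 11.9721.

11.9721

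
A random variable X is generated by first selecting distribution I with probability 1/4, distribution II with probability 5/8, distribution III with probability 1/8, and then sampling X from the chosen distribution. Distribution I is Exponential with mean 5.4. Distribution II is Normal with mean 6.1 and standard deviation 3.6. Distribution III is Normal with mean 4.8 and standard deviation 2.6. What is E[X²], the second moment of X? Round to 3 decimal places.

For each component E[X²] = Var + (mean)², giving I: 58.32; II: 50.17; III: 29.8.
Overall E[X²] = 0.25·58.32 + 0.625·50.17 + 0.125·29.8 = 49.6612.

49.661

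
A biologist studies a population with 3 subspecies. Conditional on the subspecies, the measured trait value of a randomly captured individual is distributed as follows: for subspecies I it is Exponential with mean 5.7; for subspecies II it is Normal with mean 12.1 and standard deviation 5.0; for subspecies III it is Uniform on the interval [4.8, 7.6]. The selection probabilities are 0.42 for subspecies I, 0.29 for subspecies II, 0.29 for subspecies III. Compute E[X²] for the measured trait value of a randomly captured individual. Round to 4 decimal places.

For each component E[X²] = Var + (mean)², giving I: 64.98; II: 171.41; III: 39.0933.
Overall E[X²] = 0.42·64.98 + 0.29·171.41 + 0.29·39.0933 = 88.3376.

88.3376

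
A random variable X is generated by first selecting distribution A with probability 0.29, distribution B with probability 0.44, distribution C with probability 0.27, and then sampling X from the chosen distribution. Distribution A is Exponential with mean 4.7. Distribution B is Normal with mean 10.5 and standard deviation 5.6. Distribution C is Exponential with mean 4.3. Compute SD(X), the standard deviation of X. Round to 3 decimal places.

5.837

Per component, A: μ=4.7, E[X²]=44.18; B: μ=10.5, E[X²]=141.61; C: μ=4.3, E[X²]=36.98.
E[X] = 0.29·4.7 + 0.44·10.5 + 0.27·4.3 = 7.144.
E[X²] = 0.29·44.18 + 0.44·141.61 + 0.27·36.98 = 85.1052.
Var(X) = E[X²] − (E[X])² = 85.1052 − 51.0367 = 34.0685.
SD(X) = √34.0685 = 5.83682.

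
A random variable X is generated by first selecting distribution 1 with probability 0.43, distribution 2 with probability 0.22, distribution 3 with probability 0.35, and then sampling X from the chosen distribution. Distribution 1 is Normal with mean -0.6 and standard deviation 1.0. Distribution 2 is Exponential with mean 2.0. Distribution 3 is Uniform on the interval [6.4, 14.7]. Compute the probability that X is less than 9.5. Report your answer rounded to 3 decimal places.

Conditional on each component, P(X < 9.5): 1: 1; 2: 0.991348; 3: 0.373494.
By total probability, P(X < 9.5) = 0.43·1 + 0.22·0.991348 + 0.35·0.373494 = 0.77882.

0.779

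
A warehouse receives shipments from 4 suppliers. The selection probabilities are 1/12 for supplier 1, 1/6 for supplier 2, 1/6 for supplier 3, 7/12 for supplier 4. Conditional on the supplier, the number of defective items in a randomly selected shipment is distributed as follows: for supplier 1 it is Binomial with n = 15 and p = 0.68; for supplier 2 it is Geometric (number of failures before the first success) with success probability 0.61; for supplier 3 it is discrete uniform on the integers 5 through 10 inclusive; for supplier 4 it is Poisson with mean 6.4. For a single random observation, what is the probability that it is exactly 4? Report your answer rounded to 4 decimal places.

0.0702

Conditional on each supplier, P(X = 4): 1: 0.00105152; 2: 0.014112; 3: 0; 4: 0.116151.
By total probability, P(X = 4) = 0.0833333·0.00105152 + 0.166667·0.014112 + 0.166667·0 + 0.583333·0.116151 = 0.0701945.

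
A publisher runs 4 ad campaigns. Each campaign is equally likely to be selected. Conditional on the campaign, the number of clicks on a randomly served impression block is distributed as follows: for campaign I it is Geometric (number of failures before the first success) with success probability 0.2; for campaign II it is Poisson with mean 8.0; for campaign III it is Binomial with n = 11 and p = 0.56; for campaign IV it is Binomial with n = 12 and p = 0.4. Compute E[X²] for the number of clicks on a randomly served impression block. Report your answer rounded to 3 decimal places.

For each component E[X²] = Var + (mean)², giving I: 36; II: 72; III: 40.656; IV: 25.92.
Overall E[X²] = 0.25·36 + 0.25·72 + 0.25·40.656 + 0.25·25.92 = 43.644.

43.644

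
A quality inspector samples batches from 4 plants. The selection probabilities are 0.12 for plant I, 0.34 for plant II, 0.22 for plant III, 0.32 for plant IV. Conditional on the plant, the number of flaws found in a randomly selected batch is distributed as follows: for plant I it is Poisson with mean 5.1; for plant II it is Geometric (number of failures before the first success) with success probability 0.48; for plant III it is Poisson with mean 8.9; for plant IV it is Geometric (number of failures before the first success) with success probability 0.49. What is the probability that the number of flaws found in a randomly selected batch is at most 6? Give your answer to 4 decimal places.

Conditional on each plant, P(X ≤ 6): I: 0.74742; II: 0.989719; III: 0.216042; IV: 0.991026.
By total probability, P(X ≤ 6) = 0.12·0.74742 + 0.34·0.989719 + 0.22·0.216042 + 0.32·0.991026 = 0.790853.

0.7909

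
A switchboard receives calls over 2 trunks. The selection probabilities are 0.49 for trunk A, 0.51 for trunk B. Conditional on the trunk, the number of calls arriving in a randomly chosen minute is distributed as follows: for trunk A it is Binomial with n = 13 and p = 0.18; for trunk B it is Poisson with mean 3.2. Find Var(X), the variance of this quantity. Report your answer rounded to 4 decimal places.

2.7570

Per component, A: μ=2.34, E[X²]=7.3944; B: μ=3.2, E[X²]=13.44.
E[X] = 0.49·2.34 + 0.51·3.2 = 2.7786.
E[X²] = 0.49·7.3944 + 0.51·13.44 = 10.4777.
Var(X) = E[X²] − (E[X])² = 10.4777 − 7.72062 = 2.75704.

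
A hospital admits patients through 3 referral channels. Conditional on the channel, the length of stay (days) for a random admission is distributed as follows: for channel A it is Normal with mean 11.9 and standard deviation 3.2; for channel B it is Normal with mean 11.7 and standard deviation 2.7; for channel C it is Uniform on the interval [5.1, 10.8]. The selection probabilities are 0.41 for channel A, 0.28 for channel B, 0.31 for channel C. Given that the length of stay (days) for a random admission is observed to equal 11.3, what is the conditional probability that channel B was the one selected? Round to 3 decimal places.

Likelihoods f(11.3 | ·): A: 0.122497; B: 0.146144; C: 0.
Posterior ∝ prior × likelihood. Numerator for B: 0.28·0.146144 = 0.0409203.
Normalizing constant: 0.41·0.122497 + 0.28·0.146144 + 0.31·0 = 0.0911441.
P(B | observation) = 0.0409203 / 0.0911441 = 0.448962.

0.449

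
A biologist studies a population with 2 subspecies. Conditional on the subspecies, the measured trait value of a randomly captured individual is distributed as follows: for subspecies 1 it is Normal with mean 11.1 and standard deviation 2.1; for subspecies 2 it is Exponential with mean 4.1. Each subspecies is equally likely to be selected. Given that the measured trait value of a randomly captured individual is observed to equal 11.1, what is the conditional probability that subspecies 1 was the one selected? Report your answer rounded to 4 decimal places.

0.9211

Likelihoods f(11.1 | ·): 1: 0.189973; 2: 0.0162721.
Posterior ∝ prior × likelihood. Numerator for 1: 0.5·0.189973 = 0.0949863.
Normalizing constant: 0.5·0.189973 + 0.5·0.0162721 = 0.103122.
P(1 | observation) = 0.0949863 / 0.103122 = 0.921103.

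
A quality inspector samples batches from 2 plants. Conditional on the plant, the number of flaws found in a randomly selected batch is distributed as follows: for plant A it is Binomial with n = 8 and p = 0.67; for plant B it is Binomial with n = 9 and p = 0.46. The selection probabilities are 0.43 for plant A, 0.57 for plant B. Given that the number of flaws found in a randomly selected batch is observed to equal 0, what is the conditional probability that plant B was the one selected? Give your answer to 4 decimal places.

0.9735

Likelihoods P(X=0 | ·): A: 0.000140641; B: 0.00390431.
Posterior ∝ prior × likelihood. Numerator for B: 0.57·0.00390431 = 0.00222545.
Normalizing constant: 0.43·0.000140641 + 0.57·0.00390431 = 0.00228593.
P(B | observation) = 0.00222545 / 0.00228593 = 0.973544.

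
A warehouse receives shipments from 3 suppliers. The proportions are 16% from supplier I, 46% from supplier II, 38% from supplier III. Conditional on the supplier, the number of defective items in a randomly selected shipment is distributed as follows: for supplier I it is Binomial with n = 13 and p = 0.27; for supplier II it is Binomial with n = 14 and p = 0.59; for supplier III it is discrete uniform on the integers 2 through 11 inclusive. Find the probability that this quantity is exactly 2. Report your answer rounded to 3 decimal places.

Conditional on each supplier, P(X = 2): I: 0.178391; II: 0.000714746; III: 0.1.
By total probability, P(X = 2) = 0.16·0.178391 + 0.46·0.000714746 + 0.38·0.1 = 0.0668714.

0.067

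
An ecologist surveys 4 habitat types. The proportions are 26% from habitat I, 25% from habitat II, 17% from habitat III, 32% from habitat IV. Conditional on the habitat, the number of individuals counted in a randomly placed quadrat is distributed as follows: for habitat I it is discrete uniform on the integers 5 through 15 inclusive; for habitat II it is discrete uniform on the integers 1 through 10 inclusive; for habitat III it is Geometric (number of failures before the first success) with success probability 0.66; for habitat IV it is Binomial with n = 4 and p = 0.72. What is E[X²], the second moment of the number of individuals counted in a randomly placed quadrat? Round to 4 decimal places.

41.3151

For each component E[X²] = Var + (mean)², giving I: 110; II: 38.5; III: 1.04591; IV: 9.1008.
Overall E[X²] = 0.26·110 + 0.25·38.5 + 0.17·1.04591 + 0.32·9.1008 = 41.3151.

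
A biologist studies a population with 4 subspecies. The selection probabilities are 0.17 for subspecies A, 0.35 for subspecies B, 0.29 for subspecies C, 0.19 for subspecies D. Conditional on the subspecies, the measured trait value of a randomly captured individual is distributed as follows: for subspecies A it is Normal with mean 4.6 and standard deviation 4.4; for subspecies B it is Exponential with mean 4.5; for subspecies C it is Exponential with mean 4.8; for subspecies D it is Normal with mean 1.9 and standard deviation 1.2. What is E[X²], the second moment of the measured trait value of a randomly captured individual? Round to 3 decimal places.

For each component E[X²] = Var + (mean)², giving A: 40.52; B: 40.5; C: 46.08; D: 5.05.
Overall E[X²] = 0.17·40.52 + 0.35·40.5 + 0.29·46.08 + 0.19·5.05 = 35.3861.

35.386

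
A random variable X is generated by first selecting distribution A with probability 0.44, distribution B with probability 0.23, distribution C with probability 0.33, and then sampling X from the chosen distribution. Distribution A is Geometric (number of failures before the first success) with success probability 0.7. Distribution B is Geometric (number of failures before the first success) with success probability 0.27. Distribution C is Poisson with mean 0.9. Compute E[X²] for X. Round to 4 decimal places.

For each component E[X²] = Var + (mean)², giving A: 0.795918; B: 17.3237; C: 1.71.
Overall E[X²] = 0.44·0.795918 + 0.23·17.3237 + 0.33·1.71 = 4.89896.

4.8990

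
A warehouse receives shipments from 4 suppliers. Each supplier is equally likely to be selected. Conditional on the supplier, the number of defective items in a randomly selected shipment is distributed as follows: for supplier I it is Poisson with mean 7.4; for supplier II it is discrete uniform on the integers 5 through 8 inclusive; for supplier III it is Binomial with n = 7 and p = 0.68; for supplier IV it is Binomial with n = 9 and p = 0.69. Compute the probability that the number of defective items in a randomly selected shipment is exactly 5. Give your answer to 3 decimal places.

0.214

Conditional on each supplier, P(X = 5): I: 0.113031; II: 0.25; III: 0.312654; IV: 0.181996.
By total probability, P(X = 5) = 0.25·0.113031 + 0.25·0.25 + 0.25·0.312654 + 0.25·0.181996 = 0.21442.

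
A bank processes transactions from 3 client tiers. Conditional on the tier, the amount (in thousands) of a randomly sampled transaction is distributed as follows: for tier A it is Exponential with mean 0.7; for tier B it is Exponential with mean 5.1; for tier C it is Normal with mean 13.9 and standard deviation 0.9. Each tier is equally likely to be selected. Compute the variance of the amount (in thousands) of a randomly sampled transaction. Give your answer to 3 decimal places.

39.219

Per component, A: μ=0.7, E[X²]=0.98; B: μ=5.1, E[X²]=52.02; C: μ=13.9, E[X²]=194.02.
E[X] = 0.333333·0.7 + 0.333333·5.1 + 0.333333·13.9 = 6.56667.
E[X²] = 0.333333·0.98 + 0.333333·52.02 + 0.333333·194.02 = 82.34.
Var(X) = E[X²] − (E[X])² = 82.34 − 43.1211 = 39.2189.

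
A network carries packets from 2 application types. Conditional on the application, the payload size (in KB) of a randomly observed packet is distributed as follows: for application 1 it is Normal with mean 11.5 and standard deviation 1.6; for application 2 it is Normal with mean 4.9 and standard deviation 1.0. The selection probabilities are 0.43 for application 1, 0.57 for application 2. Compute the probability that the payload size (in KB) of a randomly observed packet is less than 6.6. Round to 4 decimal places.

0.5451

Conditional on each application, P(X < 6.6): 1: 0.00109748; 2: 0.955435.
By total probability, P(X < 6.6) = 0.43·0.00109748 + 0.57·0.955435 = 0.54507.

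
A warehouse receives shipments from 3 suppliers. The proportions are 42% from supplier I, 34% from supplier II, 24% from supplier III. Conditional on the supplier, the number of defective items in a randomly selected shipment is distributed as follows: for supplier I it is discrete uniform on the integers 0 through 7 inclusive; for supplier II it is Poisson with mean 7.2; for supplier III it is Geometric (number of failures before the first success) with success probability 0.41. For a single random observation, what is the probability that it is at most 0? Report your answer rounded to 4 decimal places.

Conditional on each supplier, P(X ≤ 0): I: 0.125; II: 0.000746586; III: 0.41.
By total probability, P(X ≤ 0) = 0.42·0.125 + 0.34·0.000746586 + 0.24·0.41 = 0.151154.

0.1512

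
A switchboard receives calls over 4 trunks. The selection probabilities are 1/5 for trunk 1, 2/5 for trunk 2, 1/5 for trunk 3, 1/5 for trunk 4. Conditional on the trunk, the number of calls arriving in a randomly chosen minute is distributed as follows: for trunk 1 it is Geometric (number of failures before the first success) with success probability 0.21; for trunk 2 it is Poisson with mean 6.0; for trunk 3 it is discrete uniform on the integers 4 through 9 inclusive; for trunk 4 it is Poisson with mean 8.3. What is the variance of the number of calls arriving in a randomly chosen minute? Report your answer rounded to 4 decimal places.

10.3233

Per component, 1: μ=3.7619, E[X²]=32.0658; 2: μ=6, E[X²]=42; 3: μ=6.5, E[X²]=45.1667; 4: μ=8.3, E[X²]=77.19.
E[X] = 0.2·3.7619 + 0.4·6 + 0.2·6.5 + 0.2·8.3 = 6.11238.
E[X²] = 0.2·32.0658 + 0.4·42 + 0.2·45.1667 + 0.2·77.19 = 47.6845.
Var(X) = E[X²] − (E[X])² = 47.6845 − 37.3612 = 10.3233.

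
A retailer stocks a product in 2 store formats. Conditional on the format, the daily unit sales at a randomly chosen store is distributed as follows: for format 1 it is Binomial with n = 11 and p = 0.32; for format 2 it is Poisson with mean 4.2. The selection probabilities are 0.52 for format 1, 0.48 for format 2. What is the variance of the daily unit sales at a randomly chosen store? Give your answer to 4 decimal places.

3.3761

Per component, 1: μ=3.52, E[X²]=14.784; 2: μ=4.2, E[X²]=21.84.
E[X] = 0.52·3.52 + 0.48·4.2 = 3.8464.
E[X²] = 0.52·14.784 + 0.48·21.84 = 18.1709.
Var(X) = E[X²] − (E[X])² = 18.1709 − 14.7948 = 3.37609.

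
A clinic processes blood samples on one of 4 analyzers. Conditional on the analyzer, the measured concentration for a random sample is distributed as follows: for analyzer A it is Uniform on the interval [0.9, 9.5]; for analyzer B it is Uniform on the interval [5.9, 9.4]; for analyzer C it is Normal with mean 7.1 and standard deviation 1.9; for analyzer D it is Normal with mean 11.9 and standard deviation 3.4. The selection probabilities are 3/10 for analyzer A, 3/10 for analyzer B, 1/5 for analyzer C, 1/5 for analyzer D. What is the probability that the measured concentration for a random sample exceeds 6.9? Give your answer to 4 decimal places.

Conditional on each analyzer, P(X > 6.9): A: 0.302326; B: 0.714286; C: 0.541917; D: 0.929299.
By total probability, P(X > 6.9) = 0.3·0.302326 + 0.3·0.714286 + 0.2·0.541917 + 0.2·0.929299 = 0.599226.

0.5992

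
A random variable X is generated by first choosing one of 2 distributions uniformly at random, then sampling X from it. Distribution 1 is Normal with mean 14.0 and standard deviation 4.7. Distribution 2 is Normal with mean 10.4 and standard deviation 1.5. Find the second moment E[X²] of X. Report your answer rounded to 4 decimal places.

For each component E[X²] = Var + (mean)², giving 1: 218.09; 2: 110.41.
Overall E[X²] = 0.5·218.09 + 0.5·110.41 = 164.25.

164.2500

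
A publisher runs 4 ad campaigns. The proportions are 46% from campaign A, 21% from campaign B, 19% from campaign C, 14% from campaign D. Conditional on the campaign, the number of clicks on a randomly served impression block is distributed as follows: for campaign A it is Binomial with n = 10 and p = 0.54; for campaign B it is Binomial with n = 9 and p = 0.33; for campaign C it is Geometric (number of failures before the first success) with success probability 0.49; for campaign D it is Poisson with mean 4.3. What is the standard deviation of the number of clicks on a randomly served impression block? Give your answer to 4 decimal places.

2.3148

Per component, A: μ=5.4, E[X²]=31.644; B: μ=2.97, E[X²]=10.8108; C: μ=1.04082, E[X²]=3.20741; D: μ=4.3, E[X²]=22.79.
E[X] = 0.46·5.4 + 0.21·2.97 + 0.19·1.04082 + 0.14·4.3 = 3.90746.
E[X²] = 0.46·31.644 + 0.21·10.8108 + 0.19·3.20741 + 0.14·22.79 = 20.6265.
Var(X) = E[X²] − (E[X])² = 20.6265 − 15.2682 = 5.35831.
SD(X) = √5.35831 = 2.3148.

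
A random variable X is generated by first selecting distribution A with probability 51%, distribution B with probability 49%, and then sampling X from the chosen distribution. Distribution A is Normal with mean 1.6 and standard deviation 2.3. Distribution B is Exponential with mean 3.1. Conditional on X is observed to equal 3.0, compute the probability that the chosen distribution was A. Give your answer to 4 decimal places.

0.5503

Likelihoods f(3.0 | ·): A: 0.144121; B: 0.122561.
Posterior ∝ prior × likelihood. Numerator for A: 0.51·0.144121 = 0.0735017.
Normalizing constant: 0.51·0.144121 + 0.49·0.122561 = 0.133557.
P(A | observation) = 0.0735017 / 0.133557 = 0.55034.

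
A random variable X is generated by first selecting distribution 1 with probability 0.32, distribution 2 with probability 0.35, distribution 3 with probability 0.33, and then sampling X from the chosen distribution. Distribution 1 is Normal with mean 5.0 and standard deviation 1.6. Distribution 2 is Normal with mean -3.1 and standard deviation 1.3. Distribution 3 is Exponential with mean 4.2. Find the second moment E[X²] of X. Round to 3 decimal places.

For each component E[X²] = Var + (mean)², giving 1: 27.56; 2: 11.3; 3: 35.28.
Overall E[X²] = 0.32·27.56 + 0.35·11.3 + 0.33·35.28 = 24.4166.

24.417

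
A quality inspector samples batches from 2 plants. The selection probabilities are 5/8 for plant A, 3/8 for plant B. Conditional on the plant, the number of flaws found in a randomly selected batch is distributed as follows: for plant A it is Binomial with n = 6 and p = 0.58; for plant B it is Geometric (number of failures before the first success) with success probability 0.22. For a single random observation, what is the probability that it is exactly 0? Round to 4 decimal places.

Conditional on each plant, P(X = 0): A: 0.00548903; B: 0.22.
By total probability, P(X = 0) = 0.625·0.00548903 + 0.375·0.22 = 0.0859306.

0.0859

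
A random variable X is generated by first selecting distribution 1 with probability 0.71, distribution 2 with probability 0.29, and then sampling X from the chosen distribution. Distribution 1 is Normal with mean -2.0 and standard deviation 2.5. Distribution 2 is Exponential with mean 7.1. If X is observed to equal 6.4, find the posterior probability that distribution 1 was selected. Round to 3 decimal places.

0.024

Likelihoods f(6.4 | ·): 1: 0.000564241; 2: 0.0571827.
Posterior ∝ prior × likelihood. Numerator for 1: 0.71·0.000564241 = 0.000400611.
Normalizing constant: 0.71·0.000564241 + 0.29·0.0571827 = 0.0169836.
P(1 | observation) = 0.000400611 / 0.0169836 = 0.0235881.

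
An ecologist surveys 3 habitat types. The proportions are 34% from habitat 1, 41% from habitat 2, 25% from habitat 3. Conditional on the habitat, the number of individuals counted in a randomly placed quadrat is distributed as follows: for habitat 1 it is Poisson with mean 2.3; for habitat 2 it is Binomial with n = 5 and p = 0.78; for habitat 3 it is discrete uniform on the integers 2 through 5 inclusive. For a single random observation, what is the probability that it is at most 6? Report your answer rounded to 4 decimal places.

Conditional on each habitat, P(X ≤ 6): 1: 0.990638; 2: 1; 3: 1.
By total probability, P(X ≤ 6) = 0.34·0.990638 + 0.41·1 + 0.25·1 = 0.996817.

0.9968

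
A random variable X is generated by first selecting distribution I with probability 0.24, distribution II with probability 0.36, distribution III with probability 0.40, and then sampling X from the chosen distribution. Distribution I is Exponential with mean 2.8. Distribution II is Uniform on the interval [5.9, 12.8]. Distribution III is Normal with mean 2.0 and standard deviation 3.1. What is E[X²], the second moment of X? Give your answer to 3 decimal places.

For each component E[X²] = Var + (mean)², giving I: 15.68; II: 91.39; III: 13.61.
Overall E[X²] = 0.24·15.68 + 0.36·91.39 + 0.4·13.61 = 42.1076.

42.108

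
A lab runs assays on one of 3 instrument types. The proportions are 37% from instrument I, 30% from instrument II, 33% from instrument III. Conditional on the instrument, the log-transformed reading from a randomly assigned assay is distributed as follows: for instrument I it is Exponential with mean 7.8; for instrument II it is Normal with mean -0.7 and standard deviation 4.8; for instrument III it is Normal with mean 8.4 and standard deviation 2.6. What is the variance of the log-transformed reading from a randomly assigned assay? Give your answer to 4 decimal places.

47.9155

Per component, I: μ=7.8, E[X²]=121.68; II: μ=-0.7, E[X²]=23.53; III: μ=8.4, E[X²]=77.32.
E[X] = 0.37·7.8 + 0.3·-0.7 + 0.33·8.4 = 5.448.
E[X²] = 0.37·121.68 + 0.3·23.53 + 0.33·77.32 = 77.5962.
Var(X) = E[X²] − (E[X])² = 77.5962 − 29.6807 = 47.9155.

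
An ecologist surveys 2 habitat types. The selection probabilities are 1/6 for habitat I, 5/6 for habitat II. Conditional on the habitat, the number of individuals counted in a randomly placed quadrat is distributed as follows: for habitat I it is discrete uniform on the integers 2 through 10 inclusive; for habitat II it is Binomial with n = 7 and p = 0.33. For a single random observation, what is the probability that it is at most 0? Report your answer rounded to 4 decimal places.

0.0505

Conditional on each habitat, P(X ≤ 0): I: 0; II: 0.0606071.
By total probability, P(X ≤ 0) = 0.166667·0 + 0.833333·0.0606071 = 0.0505059.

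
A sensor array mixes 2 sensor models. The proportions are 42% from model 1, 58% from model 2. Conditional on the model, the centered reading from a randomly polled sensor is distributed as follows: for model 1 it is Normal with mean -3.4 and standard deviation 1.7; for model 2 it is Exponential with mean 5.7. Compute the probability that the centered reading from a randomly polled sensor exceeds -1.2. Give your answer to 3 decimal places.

0.621

Conditional on each model, P(X > -1.2): 1: 0.0978124; 2: 1.
By total probability, P(X > -1.2) = 0.42·0.0978124 + 0.58·1 = 0.621081.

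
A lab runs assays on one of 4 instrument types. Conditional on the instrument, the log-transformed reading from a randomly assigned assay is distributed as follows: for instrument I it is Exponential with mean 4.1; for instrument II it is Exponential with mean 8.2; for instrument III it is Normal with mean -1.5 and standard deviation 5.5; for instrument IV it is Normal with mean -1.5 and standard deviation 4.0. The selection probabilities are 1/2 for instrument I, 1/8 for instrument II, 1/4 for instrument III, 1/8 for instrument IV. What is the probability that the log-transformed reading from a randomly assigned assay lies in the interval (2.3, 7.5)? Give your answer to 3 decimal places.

0.318

Conditional on each instrument, P(2.3 < X < 7.5): I: 0.410121; II: 0.354752; III: 0.19393; IV: 0.158832.
By total probability, P(2.3 < X < 7.5) = 0.5·0.410121 + 0.125·0.354752 + 0.25·0.19393 + 0.125·0.158832 = 0.317741.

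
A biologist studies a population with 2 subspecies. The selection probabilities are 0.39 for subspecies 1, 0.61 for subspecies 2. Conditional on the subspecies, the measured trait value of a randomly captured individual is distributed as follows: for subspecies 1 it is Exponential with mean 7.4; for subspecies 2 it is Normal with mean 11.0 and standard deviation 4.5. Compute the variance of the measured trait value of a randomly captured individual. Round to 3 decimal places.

Per component, 1: μ=7.4, E[X²]=109.52; 2: μ=11, E[X²]=141.25.
E[X] = 0.39·7.4 + 0.61·11 = 9.596.
E[X²] = 0.39·109.52 + 0.61·141.25 = 128.875.
Var(X) = E[X²] − (E[X])² = 128.875 − 92.0832 = 36.7921.

36.792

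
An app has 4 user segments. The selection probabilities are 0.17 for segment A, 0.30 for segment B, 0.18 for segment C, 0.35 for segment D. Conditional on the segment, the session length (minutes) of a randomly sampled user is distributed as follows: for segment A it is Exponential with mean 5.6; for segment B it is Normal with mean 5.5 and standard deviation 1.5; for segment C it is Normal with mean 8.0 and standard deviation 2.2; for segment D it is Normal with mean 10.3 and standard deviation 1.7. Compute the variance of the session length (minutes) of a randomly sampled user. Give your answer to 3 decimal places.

Per component, A: μ=5.6, E[X²]=62.72; B: μ=5.5, E[X²]=32.5; C: μ=8, E[X²]=68.84; D: μ=10.3, E[X²]=108.98.
E[X] = 0.17·5.6 + 0.3·5.5 + 0.18·8 + 0.35·10.3 = 7.647.
E[X²] = 0.17·62.72 + 0.3·32.5 + 0.18·68.84 + 0.35·108.98 = 70.9466.
Var(X) = E[X²] − (E[X])² = 70.9466 − 58.4766 = 12.47.

12.470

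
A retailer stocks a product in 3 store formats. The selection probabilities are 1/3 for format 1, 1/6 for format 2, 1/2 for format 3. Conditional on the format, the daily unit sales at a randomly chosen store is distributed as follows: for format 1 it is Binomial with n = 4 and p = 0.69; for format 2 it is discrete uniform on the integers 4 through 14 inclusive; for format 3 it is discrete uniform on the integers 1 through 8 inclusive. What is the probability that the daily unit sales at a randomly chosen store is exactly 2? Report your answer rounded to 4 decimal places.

0.1540

Conditional on each format, P(X = 2): 1: 0.274519; 2: 0; 3: 0.125.
By total probability, P(X = 2) = 0.333333·0.274519 + 0.166667·0 + 0.5·0.125 = 0.154006.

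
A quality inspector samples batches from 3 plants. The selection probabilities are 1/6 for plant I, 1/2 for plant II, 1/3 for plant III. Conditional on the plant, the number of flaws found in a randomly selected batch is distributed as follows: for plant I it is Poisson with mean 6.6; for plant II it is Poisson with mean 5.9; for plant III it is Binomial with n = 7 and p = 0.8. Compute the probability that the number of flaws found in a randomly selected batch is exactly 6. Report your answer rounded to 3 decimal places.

0.229

Conditional on each plant, P(X = 6): I: 0.156166; II: 0.160488; III: 0.367002.
By total probability, P(X = 6) = 0.166667·0.156166 + 0.5·0.160488 + 0.333333·0.367002 = 0.228606.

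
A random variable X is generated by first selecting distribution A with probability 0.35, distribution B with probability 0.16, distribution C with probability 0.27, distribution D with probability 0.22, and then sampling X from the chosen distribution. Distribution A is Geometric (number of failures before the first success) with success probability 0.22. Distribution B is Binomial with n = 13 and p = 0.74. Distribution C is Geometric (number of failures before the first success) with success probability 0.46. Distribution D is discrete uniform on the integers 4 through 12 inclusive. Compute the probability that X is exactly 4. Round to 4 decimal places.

0.0637

Conditional on each component, P(X = 4): A: 0.0814331; B: 0.00116411; C: 0.0391141; D: 0.111111.
By total probability, P(X = 4) = 0.35·0.0814331 + 0.16·0.00116411 + 0.27·0.0391141 + 0.22·0.111111 = 0.0636931.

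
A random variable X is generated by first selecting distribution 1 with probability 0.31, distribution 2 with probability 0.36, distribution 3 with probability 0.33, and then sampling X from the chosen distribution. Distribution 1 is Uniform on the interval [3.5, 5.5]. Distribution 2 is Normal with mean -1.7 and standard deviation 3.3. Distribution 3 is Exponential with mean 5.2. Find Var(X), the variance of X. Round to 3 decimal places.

Per component, 1: μ=4.5, E[X²]=20.5833; 2: μ=-1.7, E[X²]=13.78; 3: μ=5.2, E[X²]=54.08.
E[X] = 0.31·4.5 + 0.36·-1.7 + 0.33·5.2 = 2.499.
E[X²] = 0.31·20.5833 + 0.36·13.78 + 0.33·54.08 = 29.188.
Var(X) = E[X²] − (E[X])² = 29.188 − 6.245 = 22.943.

22.943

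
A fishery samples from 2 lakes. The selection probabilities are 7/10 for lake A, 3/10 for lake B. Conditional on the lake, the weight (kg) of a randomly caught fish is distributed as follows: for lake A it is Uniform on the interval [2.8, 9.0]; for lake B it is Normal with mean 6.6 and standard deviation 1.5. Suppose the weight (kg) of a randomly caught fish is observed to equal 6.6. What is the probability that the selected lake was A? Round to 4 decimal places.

0.5859

Likelihoods f(6.6 | ·): A: 0.16129; B: 0.265962.
Posterior ∝ prior × likelihood. Numerator for A: 0.7·0.16129 = 0.112903.
Normalizing constant: 0.7·0.16129 + 0.3·0.265962 = 0.192692.
P(A | observation) = 0.112903 / 0.192692 = 0.585927.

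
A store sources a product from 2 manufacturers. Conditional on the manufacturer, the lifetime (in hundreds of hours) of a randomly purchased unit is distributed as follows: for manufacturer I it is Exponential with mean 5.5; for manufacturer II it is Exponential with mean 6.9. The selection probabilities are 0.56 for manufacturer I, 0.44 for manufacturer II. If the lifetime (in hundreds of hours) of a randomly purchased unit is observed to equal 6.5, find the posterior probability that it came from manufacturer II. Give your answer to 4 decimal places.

0.4432

Likelihoods f(6.5 | ·): I: 0.0557674; II: 0.056498.
Posterior ∝ prior × likelihood. Numerator for II: 0.44·0.056498 = 0.0248591.
Normalizing constant: 0.56·0.0557674 + 0.44·0.056498 = 0.0560888.
P(II | observation) = 0.0248591 / 0.0560888 = 0.44321.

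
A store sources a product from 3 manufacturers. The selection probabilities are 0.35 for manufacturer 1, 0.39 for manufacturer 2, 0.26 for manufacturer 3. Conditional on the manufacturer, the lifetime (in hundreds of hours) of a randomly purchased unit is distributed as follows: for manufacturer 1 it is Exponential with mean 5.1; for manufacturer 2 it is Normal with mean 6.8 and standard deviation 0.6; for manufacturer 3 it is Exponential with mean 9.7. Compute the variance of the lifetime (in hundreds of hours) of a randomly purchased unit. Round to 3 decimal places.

Per component, 1: μ=5.1, E[X²]=52.02; 2: μ=6.8, E[X²]=46.6; 3: μ=9.7, E[X²]=188.18.
E[X] = 0.35·5.1 + 0.39·6.8 + 0.26·9.7 = 6.959.
E[X²] = 0.35·52.02 + 0.39·46.6 + 0.26·188.18 = 85.3078.
Var(X) = E[X²] − (E[X])² = 85.3078 − 48.4277 = 36.8801.

36.880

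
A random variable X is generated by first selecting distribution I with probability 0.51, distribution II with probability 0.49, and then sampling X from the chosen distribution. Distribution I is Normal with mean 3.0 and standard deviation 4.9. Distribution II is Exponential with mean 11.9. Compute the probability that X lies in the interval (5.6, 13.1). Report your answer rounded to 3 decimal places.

Conditional on each component, P(5.6 < X < 13.1): I: 0.278203; II: 0.292043.
By total probability, P(5.6 < X < 13.1) = 0.51·0.278203 + 0.49·0.292043 = 0.284985.

0.285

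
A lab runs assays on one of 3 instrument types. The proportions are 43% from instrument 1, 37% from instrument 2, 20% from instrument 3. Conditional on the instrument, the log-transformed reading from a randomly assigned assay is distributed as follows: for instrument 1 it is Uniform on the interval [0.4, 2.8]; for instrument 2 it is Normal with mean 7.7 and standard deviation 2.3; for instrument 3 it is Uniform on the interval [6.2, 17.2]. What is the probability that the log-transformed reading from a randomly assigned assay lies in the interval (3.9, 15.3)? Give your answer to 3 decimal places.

0.517

Conditional on each instrument, P(3.9 < X < 15.3): 1: 0; 2: 0.950274; 3: 0.827273.
By total probability, P(3.9 < X < 15.3) = 0.43·0 + 0.37·0.950274 + 0.2·0.827273 = 0.517056.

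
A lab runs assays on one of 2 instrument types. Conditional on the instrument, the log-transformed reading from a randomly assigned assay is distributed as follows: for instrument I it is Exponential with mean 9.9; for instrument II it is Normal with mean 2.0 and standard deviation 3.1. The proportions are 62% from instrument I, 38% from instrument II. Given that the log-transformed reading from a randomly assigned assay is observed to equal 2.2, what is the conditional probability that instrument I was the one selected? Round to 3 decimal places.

0.507

Likelihoods f(2.2 | ·): I: 0.0808826; II: 0.128424.
Posterior ∝ prior × likelihood. Numerator for I: 0.62·0.0808826 = 0.0501472.
Normalizing constant: 0.62·0.0808826 + 0.38·0.128424 = 0.0989481.
P(I | observation) = 0.0501472 / 0.0989481 = 0.506803.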